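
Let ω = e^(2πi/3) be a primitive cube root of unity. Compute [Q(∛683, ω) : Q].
[Q(∛683, ω) : Q] = 6

[Q(∛683):Q] = 3 (min poly x^3 - 683, irreducible since 683 is not a perfect cube). [Q(ω):Q] = 2 (min poly x^2 + x + 1). Since Q(∛683) ⊂ R and ω ∉ R, we have ω ∉ Q(∛683), so x^2 + x + 1 remains irreducible over Q(∛683) and [Q(∛683, ω) : Q(∛683)] = 2. By the tower law, [Q(∛683, ω) : Q] = 3 · 2 = 6. (In fact Q(∛683, ω) is the splitting field of x^3 - 683 over Q.)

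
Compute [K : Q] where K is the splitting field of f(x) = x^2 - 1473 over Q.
[K : Q] = 2

f(x) = x^2 - 1473 factors as (x - √1473)(x + √1473). The splitting field is K = Q(√1473). Since 1473 is squarefree and > 1, it is not a perfect square, so x^2 - 1473 is irreducible over Q and [Q(√1473) : Q] = 2. Hence [K : Q] = 2.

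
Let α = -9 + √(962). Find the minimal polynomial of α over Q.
m_α(x) = x^2 + 18x - 881

From α + 9 = √(962), squaring gives (α + 9)^2 = 962, i.e. α^2 + 18α + 81 = 962, so α^2 + 18α - 881 = 0. The discriminant of x^2 + 18x - 881 is (18)^2 - 4·(-881) = 324 + 3524 = 3848, and 4·(962) is not a perfect square in Q since 962 is squarefree and ≠ 1. Hence x^2 + 18x - 881 is irreducible over Q and is the minimal polynomial of α.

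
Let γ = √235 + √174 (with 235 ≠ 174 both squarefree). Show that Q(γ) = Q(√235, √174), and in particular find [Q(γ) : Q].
[Q(γ) : Q] = 4 (equivalently, Q(γ) = Q(√235, √174))

Obviously Q(γ) ⊆ Q(√235, √174), and [Q(√235, √174):Q] = 4 (since 235, 174 are distinct squarefree integers > 1 with 40890 not a perfect square). To show equality we compute the minimal polynomial of γ. From γ = √235 + √174: γ^2 = 235 + 2√(40890) + 174 = 409 + 2√(40890), so γ^2 - 409 = 2√(40890); squaring, (γ^2 - 409)^2 = 4·40890, i.e. γ^4 - 818γ^2 + 167281 - 163560 = 0, i.e. γ^4 - 818γ^2 + 3721 = 0. So γ is a root of x^4 - 818x^2 + 3721. This polynomial is irreducible over Q: it has no rational root (each ±√235 ± √174 is irrational), and any factorization into two quadratics over Q would force √(40890) ∈ Q (pairing opposite roots) or √235, √174 ∈ Q (other pairings), all impossible. Hence [Q(γ):Q] = 4 = [Q(√235, √174):Q], so Q(γ) = Q(√235, √174).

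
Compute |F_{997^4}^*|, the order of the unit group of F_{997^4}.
|F_{997^4}^*| = 988053892080

F_{997^4} has 997^4 = 988053892081 elements; its multiplicative group consists of all nonzero elements, so |F_{997^4}^*| = 988053892081 - 1 = 988053892080. (It is cyclic since any finite subgroup of the multiplicative group of a field is cyclic.)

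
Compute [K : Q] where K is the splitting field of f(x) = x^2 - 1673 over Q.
[K : Q] = 2

f(x) = x^2 - 1673 factors as (x - √1673)(x + √1673). The splitting field is K = Q(√1673). Since 1673 is squarefree and > 1, it is not a perfect square, so x^2 - 1673 is irreducible over Q and [Q(√1673) : Q] = 2. Hence [K : Q] = 2.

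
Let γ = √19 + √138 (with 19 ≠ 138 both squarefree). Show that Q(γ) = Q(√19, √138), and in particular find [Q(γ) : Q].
[Q(γ) : Q] = 4 (equivalently, Q(γ) = Q(√19, √138))

Obviously Q(γ) ⊆ Q(√19, √138), and [Q(√19, √138):Q] = 4 (since 19, 138 are distinct squarefree integers > 1 with 2622 not a perfect square). To show equality we compute the minimal polynomial of γ. From γ = √19 + √138: γ^2 = 19 + 2√(2622) + 138 = 157 + 2√(2622), so γ^2 - 157 = 2√(2622); squaring, (γ^2 - 157)^2 = 4·2622, i.e. γ^4 - 314γ^2 + 24649 - 10488 = 0, i.e. γ^4 - 314γ^2 + 14161 = 0. So γ is a root of x^4 - 314x^2 + 14161. This polynomial is irreducible over Q: it has no rational root (each ±√19 ± √138 is irrational), and any factorization into two quadratics over Q would force √(2622) ∈ Q (pairing opposite roots) or √19, √138 ∈ Q (other pairings), all impossible. Hence [Q(γ):Q] = 4 = [Q(√19, √138):Q], so Q(γ) = Q(√19, √138).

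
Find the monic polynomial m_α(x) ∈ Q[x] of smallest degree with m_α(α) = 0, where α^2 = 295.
m_α(x) = x^2 - 295

α satisfies α^2 - 295 = 0, so x^2 - 295 annihilates α. Since d = 295 is squarefree and ≠ 1, it is not a perfect square in Q, so x^2 - 295 has no rational root and is therefore irreducible over Q (a degree-2 polynomial over a field is irreducible iff it has no root). Hence m_α(x) = x^2 - 295.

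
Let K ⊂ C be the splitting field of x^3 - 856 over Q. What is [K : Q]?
[K : Q] = 6

The roots of x^3 - 856 are ∛856, ω∛856, ω^2∛856 where ω = e^(2πi/3) is a primitive cube root of unity, so K = Q(∛856, ω). Now [Q(∛856):Q] = 3 (since 856 is not a perfect cube, x^3 - 856 is irreducible) and [Q(ω):Q] = 2. Both 2 and 3 divide [K:Q], and [K:Q] ≤ 3·2 = 6, so [K:Q] = 6. (Equivalently: Q(∛856) ⊂ R but ω ∉ R, so [K : Q(∛856)] = 2.)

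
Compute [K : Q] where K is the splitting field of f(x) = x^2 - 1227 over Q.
[K : Q] = 2

f(x) = x^2 - 1227 factors as (x - √1227)(x + √1227). The splitting field is K = Q(√1227). Since 1227 is squarefree and > 1, it is not a perfect square, so x^2 - 1227 is irreducible over Q and [Q(√1227) : Q] = 2. Hence [K : Q] = 2.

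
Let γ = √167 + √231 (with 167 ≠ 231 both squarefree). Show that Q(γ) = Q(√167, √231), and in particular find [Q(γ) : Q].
[Q(γ) : Q] = 4 (equivalently, Q(γ) = Q(√167, √231))

Obviously Q(γ) ⊆ Q(√167, √231), and [Q(√167, √231):Q] = 4 (since 167, 231 are distinct squarefree integers > 1 with 38577 not a perfect square). To show equality we compute the minimal polynomial of γ. From γ = √167 + √231: γ^2 = 167 + 2√(38577) + 231 = 398 + 2√(38577), so γ^2 - 398 = 2√(38577); squaring, (γ^2 - 398)^2 = 4·38577, i.e. γ^4 - 796γ^2 + 158404 - 154308 = 0, i.e. γ^4 - 796γ^2 + 4096 = 0. So γ is a root of x^4 - 796x^2 + 4096. This polynomial is irreducible over Q: it has no rational root (each ±√167 ± √231 is irrational), and any factorization into two quadratics over Q would force √(38577) ∈ Q (pairing opposite roots) or √167, √231 ∈ Q (other pairings), all impossible. Hence [Q(γ):Q] = 4 = [Q(√167, √231):Q], so Q(γ) = Q(√167, √231).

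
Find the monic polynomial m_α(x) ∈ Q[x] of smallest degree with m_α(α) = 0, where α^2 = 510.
m_α(x) = x^2 - 510

α satisfies α^2 - 510 = 0, so x^2 - 510 annihilates α. Since d = 510 is squarefree and ≠ 1, it is not a perfect square in Q, so x^2 - 510 has no rational root and is therefore irreducible over Q (a degree-2 polynomial over a field is irreducible iff it has no root). Hence m_α(x) = x^2 - 510.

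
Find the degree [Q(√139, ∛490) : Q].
[Q(√139, ∛490) : Q] = 6

Let L = Q(√139, ∛490). Since Q(√139) ⊂ L and [Q(√139):Q] = 2, the tower law gives 2 | [L:Q]. Likewise Q(∛490) ⊂ L with [Q(∛490):Q] = 3 (because 490 is not a perfect cube), so 3 | [L:Q]. As gcd(2,3) = 1, [L:Q] is divisible by 6. Conversely L is generated over Q by √139 and ∛490, so [L:Q] ≤ 2·3 = 6. Therefore [Q(√139, ∛490) : Q] = 6.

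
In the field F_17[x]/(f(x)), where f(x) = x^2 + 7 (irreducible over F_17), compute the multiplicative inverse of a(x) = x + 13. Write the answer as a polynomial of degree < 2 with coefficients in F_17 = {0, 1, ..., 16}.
a(x)^(-1) ≡ 14x + 5 (mod f(x))

Since f is irreducible over F_17, F_17[x]/(f) is a field and a(x) ≠ 0 has an inverse. Apply the extended Euclidean algorithm to f(x) and a(x) in F_17[x]: f(x) = (x + 4)·a(x) + (6). The last nonzero remainder is the constant 6 = gcd(f, a) in F_17. Back-substituting through the division chain expresses 6 = s(x)·a(x) + t(x)·f(x) with s(x) ≡ 16x + 13 (mod f), so (16x + 13)·a(x) ≡ 6 (mod f). Multiplying by 6^(-1) ≡ 3 in F_17 gives a(x)^(-1) ≡ 3·(16x + 13) ≡ 14x + 5 (mod f). Check: (x + 13)·(14x + 5) = 14x^2 + 14 ≡ 1 (mod x^2 + 7).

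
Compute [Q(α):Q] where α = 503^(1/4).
[Q(α):Q] = 4

α is a root of x^4 - 503. By Eisenstein's criterion at the prime p = 503 (which divides the constant term 503 but p^2 = 253009 does not, since 503 is squarefree), x^4 - 503 is irreducible over Q. Hence [Q(α):Q] = 4.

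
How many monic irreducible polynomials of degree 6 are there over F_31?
There are 147912160 monic irreducible polynomials of degree 6 over F_31

Each element of F_{31^6} that lies in no proper subfield is a root of exactly one monic irreducible of degree 6 over F_31, and each such polynomial has 6 distinct roots in F_{31^6}. By Möbius inversion the count is N_31(6) = (1/6) Σ_{d|6} μ(6/d) · 31^d = (1/6)(μ(6)·31^1 + μ(3)·31^2 + μ(2)·31^3 + μ(1)·31^6) = 887472960/6 = 147912160.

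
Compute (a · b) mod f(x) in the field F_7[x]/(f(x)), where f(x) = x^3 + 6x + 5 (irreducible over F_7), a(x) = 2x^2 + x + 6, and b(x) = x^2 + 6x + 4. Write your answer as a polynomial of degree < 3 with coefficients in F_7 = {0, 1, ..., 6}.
a · b ≡ x^2 + x + 1 (mod f(x))

Multiply in F_7[x]: a(x)·b(x) = (2x^2 + x + 6)·(x^2 + 6x + 4) = 2x^4 + 6x^3 + 6x^2 + 5x + 3. This has degree ≥ 3, so divide by f(x) over F_7: 2x^4 + 6x^3 + 6x^2 + 5x + 3 = (2x + 6)·(x^3 + 6x + 5) + (x^2 + x + 1). Hence a·b ≡ x^2 + x + 1 (mod f). (F_7[x]/(f) is a field with 7^3 = 343 elements since f is irreducible of degree 3.)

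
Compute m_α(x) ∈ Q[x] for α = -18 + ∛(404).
m_α(x) = x^3 + 54x^2 + 972x + 5428

Set β = α + 18 = ∛(404), so β^3 = 404. Then (α + 18)^3 - 404 = 0, i.e. α is a root of g(x) = (x + 18)^3 - 404 = x^3 + 54x^2 + 972x + 5428. Since g(x) = h(x + 18) where h(x) = x^3 - 404, and h is irreducible over Q (because 404 is not a perfect cube, so h has no rational root, and a monic cubic with no rational root is irreducible), g is also irreducible (irreducibility is preserved under the substitution x → x + 18). Hence m_α(x) = x^3 + 54x^2 + 972x + 5428.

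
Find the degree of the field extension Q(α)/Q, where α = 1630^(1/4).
[Q(α):Q] = 4

α is a root of x^4 - 1630. By Eisenstein's criterion at the prime p = 2 (which divides the constant term 1630 but p^2 = 4 does not, since 1630 is squarefree), x^4 - 1630 is irreducible over Q. Hence [Q(α):Q] = 4.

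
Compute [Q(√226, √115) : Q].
[Q(√226, √115) : Q] = 4

[Q(√226):Q] = 2 (min poly x^2 - 226, irreducible since 226 is squarefree > 1). For the top step, suppose √115 ∈ Q(√226), say √115 = c + d√226 with c, d ∈ Q. Squaring: 115 = c^2 + 226d^2 + 2cd√226. Since √226 ∉ Q this forces 2cd = 0. If d = 0 then √115 = c ∈ Q, contradicting 115 squarefree > 1. If c = 0 then 115 = 226d^2, so 226·115 = (226d)^2 is a perfect square in Q — but 226·115 = 25990 is not a perfect square (since 226 and 115 are distinct squarefree integers). Contradiction. Hence √115 ∉ Q(√226), so x^2 - 115 stays irreducible over Q(√226) and [Q(√226, √115) : Q(√226)] = 2. By the tower law, [Q(√226, √115) : Q] = 2 · 2 = 4.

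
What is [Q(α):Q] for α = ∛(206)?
[Q(α):Q] = 3

The minimal polynomial of α is x^3 - 206, irreducible over Q since 206 is not a perfect cube (so x^3 - 206 has no rational root). Hence [Q(α):Q] = deg(m_α) = 3.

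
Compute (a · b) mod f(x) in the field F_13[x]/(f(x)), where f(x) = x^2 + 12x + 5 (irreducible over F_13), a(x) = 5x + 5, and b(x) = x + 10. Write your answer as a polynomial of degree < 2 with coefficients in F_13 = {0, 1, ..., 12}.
a · b ≡ 8x + 12 (mod f(x))

Multiply in F_13[x]: a(x)·b(x) = (5x + 5)·(x + 10) = 5x^2 + 3x + 11. This has degree ≥ 2, so divide by f(x) over F_13: 5x^2 + 3x + 11 = (5)·(x^2 + 12x + 5) + (8x + 12). Hence a·b ≡ 8x + 12 (mod f). (F_13[x]/(f) is a field with 13^2 = 169 elements since f is irreducible of degree 2.)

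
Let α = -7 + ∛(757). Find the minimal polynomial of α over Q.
m_α(x) = x^3 + 21x^2 + 147x - 414

Set β = α + 7 = ∛(757), so β^3 = 757. Then (α + 7)^3 - 757 = 0, i.e. α is a root of g(x) = (x + 7)^3 - 757 = x^3 + 21x^2 + 147x - 414. Since g(x) = h(x + 7) where h(x) = x^3 - 757, and h is irreducible over Q (because 757 is not a perfect cube, so h has no rational root, and a monic cubic with no rational root is irreducible), g is also irreducible (irreducibility is preserved under the substitution x → x + 7). Hence m_α(x) = x^3 + 21x^2 + 147x - 414.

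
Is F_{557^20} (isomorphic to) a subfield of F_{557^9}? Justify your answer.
No: F_{557^20} is not a subfield of F_{557^9}

F_{p^m} embeds in F_{p^n} iff m | n. Here 20 ∤ 9 (since 9 = 0·20 + 9 with remainder 9 ≠ 0), so F_{557^20} is not a subfield of F_{557^9}. Equivalently: if it were, the tower law would give 20 = [F_{557^20}:F_557] dividing [F_{557^9}:F_557] = 9, contradiction.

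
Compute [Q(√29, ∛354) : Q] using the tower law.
[Q(√29, ∛354) : Q] = 6

Let L = Q(√29, ∛354). Since Q(√29) ⊂ L and [Q(√29):Q] = 2, the tower law gives 2 | [L:Q]. Likewise Q(∛354) ⊂ L with [Q(∛354):Q] = 3 (because 354 is not a perfect cube), so 3 | [L:Q]. As gcd(2,3) = 1, [L:Q] is divisible by 6. Conversely L is generated over Q by √29 and ∛354, so [L:Q] ≤ 2·3 = 6. Therefore [Q(√29, ∛354) : Q] = 6.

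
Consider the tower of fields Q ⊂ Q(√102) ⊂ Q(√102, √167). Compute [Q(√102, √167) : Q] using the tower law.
[Q(√102, √167) : Q] = 4

[Q(√102):Q] = 2 (min poly x^2 - 102, irreducible since 102 is squarefree > 1). For the top step, suppose √167 ∈ Q(√102), say √167 = c + d√102 with c, d ∈ Q. Squaring: 167 = c^2 + 102d^2 + 2cd√102. Since √102 ∉ Q this forces 2cd = 0. If d = 0 then √167 = c ∈ Q, contradicting 167 squarefree > 1. If c = 0 then 167 = 102d^2, so 102·167 = (102d)^2 is a perfect square in Q — but 102·167 = 17034 is not a perfect square (since 102 and 167 are distinct squarefree integers). Contradiction. Hence √167 ∉ Q(√102), so x^2 - 167 stays irreducible over Q(√102) and [Q(√102, √167) : Q(√102)] = 2. By the tower law, [Q(√102, √167) : Q] = 2 · 2 = 4.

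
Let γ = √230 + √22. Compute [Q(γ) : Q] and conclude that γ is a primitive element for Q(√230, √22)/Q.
[Q(γ) : Q] = 4 (equivalently, Q(γ) = Q(√230, √22))

Obviously Q(γ) ⊆ Q(√230, √22), and [Q(√230, √22):Q] = 4 (since 230, 22 are distinct squarefree integers > 1 with 5060 not a perfect square). To show equality we compute the minimal polynomial of γ. From γ = √230 + √22: γ^2 = 230 + 2√(5060) + 22 = 252 + 2√(5060), so γ^2 - 252 = 2√(5060); squaring, (γ^2 - 252)^2 = 4·5060, i.e. γ^4 - 504γ^2 + 63504 - 20240 = 0, i.e. γ^4 - 504γ^2 + 43264 = 0. So γ is a root of x^4 - 504x^2 + 43264. This polynomial is irreducible over Q: it has no rational root (each ±√230 ± √22 is irrational), and any factorization into two quadratics over Q would force √(5060) ∈ Q (pairing opposite roots) or √230, √22 ∈ Q (other pairings), all impossible. Hence [Q(γ):Q] = 4 = [Q(√230, √22):Q], so Q(γ) = Q(√230, √22).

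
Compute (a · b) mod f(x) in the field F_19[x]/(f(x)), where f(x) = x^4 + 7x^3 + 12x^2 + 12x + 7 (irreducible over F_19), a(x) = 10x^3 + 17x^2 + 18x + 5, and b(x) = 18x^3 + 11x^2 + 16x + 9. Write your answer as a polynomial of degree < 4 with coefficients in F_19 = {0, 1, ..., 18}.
a · b ≡ 10x^3 + 17x^2 + 14x + 6 (mod f(x))

Multiply in F_19[x]: a(x)·b(x) = (10x^3 + 17x^2 + 18x + 5)·(18x^3 + 11x^2 + 16x + 9) = 9x^6 + 17x^5 + 6x^4 + 4x^3 + 2x^2 + 14x + 7. This has degree ≥ 4, so divide by f(x) over F_19: 9x^6 + 17x^5 + 6x^4 + 4x^3 + 2x^2 + 14x + 7 = (9x^2 + 11x + 11)·(x^4 + 7x^3 + 12x^2 + 12x + 7) + (10x^3 + 17x^2 + 14x + 6). Hence a·b ≡ 10x^3 + 17x^2 + 14x + 6 (mod f). (F_19[x]/(f) is a field with 19^4 = 130321 elements since f is irreducible of degree 4.)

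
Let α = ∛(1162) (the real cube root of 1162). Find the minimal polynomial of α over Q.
m_α(x) = x^3 - 1162

α satisfies α^3 = 1162, so x^3 - 1162 annihilates α. By the rational root test, a rational root p/q (in lowest terms) of x^3 - 1162 would satisfy p^3 = 1162 q^3, forcing q = 1 and p^3 = 1162; but 1162 is not a perfect cube, contradiction. A monic cubic over Q with no rational root is irreducible (any nontrivial factorization would include a linear factor). Hence x^3 - 1162 is the minimal polynomial of α, and in particular [Q(α):Q] = 3.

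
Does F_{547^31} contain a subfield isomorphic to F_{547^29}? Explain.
No: F_{547^29} is not a subfield of F_{547^31}

F_{p^m} embeds in F_{p^n} iff m | n. Here 29 ∤ 31 (since 31 = 1·29 + 2 with remainder 2 ≠ 0), so F_{547^29} is not a subfield of F_{547^31}. Equivalently: if it were, the tower law would give 29 = [F_{547^29}:F_547] dividing [F_{547^31}:F_547] = 31, contradiction.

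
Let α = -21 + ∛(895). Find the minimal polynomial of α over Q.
m_α(x) = x^3 + 63x^2 + 1323x + 8366

Set β = α + 21 = ∛(895), so β^3 = 895. Then (α + 21)^3 - 895 = 0, i.e. α is a root of g(x) = (x + 21)^3 - 895 = x^3 + 63x^2 + 1323x + 8366. Since g(x) = h(x + 21) where h(x) = x^3 - 895, and h is irreducible over Q (because 895 is not a perfect cube, so h has no rational root, and a monic cubic with no rational root is irreducible), g is also irreducible (irreducibility is preserved under the substitution x → x + 21). Hence m_α(x) = x^3 + 63x^2 + 1323x + 8366.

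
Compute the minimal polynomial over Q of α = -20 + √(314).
m_α(x) = x^2 + 40x + 86

From α + 20 = √(314), squaring gives (α + 20)^2 = 314, i.e. α^2 + 40α + 400 = 314, so α^2 + 40α + 86 = 0. The discriminant of x^2 + 40x + 86 is (40)^2 - 4·(86) = 1600 - 344 = 1256, and 4·(314) is not a perfect square in Q since 314 is squarefree and ≠ 1. Hence x^2 + 40x + 86 is irreducible over Q and is the minimal polynomial of α.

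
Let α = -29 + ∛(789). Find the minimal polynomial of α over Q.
m_α(x) = x^3 + 87x^2 + 2523x + 23600

Set β = α + 29 = ∛(789), so β^3 = 789. Then (α + 29)^3 - 789 = 0, i.e. α is a root of g(x) = (x + 29)^3 - 789 = x^3 + 87x^2 + 2523x + 23600. Since g(x) = h(x + 29) where h(x) = x^3 - 789, and h is irreducible over Q (because 789 is not a perfect cube, so h has no rational root, and a monic cubic with no rational root is irreducible), g is also irreducible (irreducibility is preserved under the substitution x → x + 29). Hence m_α(x) = x^3 + 87x^2 + 2523x + 23600.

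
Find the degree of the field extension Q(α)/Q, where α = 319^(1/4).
[Q(α):Q] = 4

α is a root of x^4 - 319. By Eisenstein's criterion at the prime p = 11 (which divides the constant term 319 but p^2 = 121 does not, since 319 is squarefree), x^4 - 319 is irreducible over Q. Hence [Q(α):Q] = 4.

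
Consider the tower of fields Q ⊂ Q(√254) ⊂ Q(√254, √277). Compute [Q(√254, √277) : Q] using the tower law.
[Q(√254, √277) : Q] = 4

[Q(√254):Q] = 2 (min poly x^2 - 254, irreducible since 254 is squarefree > 1). For the top step, suppose √277 ∈ Q(√254), say √277 = c + d√254 with c, d ∈ Q. Squaring: 277 = c^2 + 254d^2 + 2cd√254. Since √254 ∉ Q this forces 2cd = 0. If d = 0 then √277 = c ∈ Q, contradicting 277 squarefree > 1. If c = 0 then 277 = 254d^2, so 254·277 = (254d)^2 is a perfect square in Q — but 254·277 = 70358 is not a perfect square (since 254 and 277 are distinct squarefree integers). Contradiction. Hence √277 ∉ Q(√254), so x^2 - 277 stays irreducible over Q(√254) and [Q(√254, √277) : Q(√254)] = 2. By the tower law, [Q(√254, √277) : Q] = 2 · 2 = 4.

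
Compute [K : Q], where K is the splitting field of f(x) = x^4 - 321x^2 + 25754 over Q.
[K : Q] = 4

Solving the quadratic in x^2: x^2 = (321 ± √(321^2 - 4·25754))/2 = (321 ± √25)/2 = (321 ± 5)/2, giving x^2 = 158 or x^2 = 163. So f(x) = (x^2 - 158)(x^2 - 163) and the roots of f are ±√158, ±√163. Hence the splitting field is K = Q(√158, √163). Since 158 and 163 are distinct squarefree integers > 1, their product 25754 is not a perfect square, so √163 ∉ Q(√158). By the tower law [K:Q] = [Q(√158,√163):Q(√158)] · [Q(√158):Q] = 2 · 2 = 4.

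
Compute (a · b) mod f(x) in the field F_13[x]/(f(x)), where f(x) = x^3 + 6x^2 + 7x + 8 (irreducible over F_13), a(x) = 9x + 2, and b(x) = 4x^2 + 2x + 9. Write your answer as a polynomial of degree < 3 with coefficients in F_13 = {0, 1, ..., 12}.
a · b ≡ 5x^2 + 2x + 3 (mod f(x))

Multiply in F_13[x]: a(x)·b(x) = (9x + 2)·(4x^2 + 2x + 9) = 10x^3 + 7x + 5. This has degree ≥ 3, so divide by f(x) over F_13: 10x^3 + 7x + 5 = (10)·(x^3 + 6x^2 + 7x + 8) + (5x^2 + 2x + 3). Hence a·b ≡ 5x^2 + 2x + 3 (mod f). (F_13[x]/(f) is a field with 13^3 = 2197 elements since f is irreducible of degree 3.)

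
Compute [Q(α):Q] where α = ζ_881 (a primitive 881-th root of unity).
[Q(α):Q] = 880

The minimal polynomial of ζ_881 over Q is the 881-th cyclotomic polynomial Φ_881(x), which is irreducible over Q and has degree φ(881) = 880. Hence [Q(α):Q] = φ(881) = 880.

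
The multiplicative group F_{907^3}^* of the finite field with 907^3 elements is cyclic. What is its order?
|F_{907^3}^*| = 746142642

F_{907^3} has 907^3 = 746142643 elements; its multiplicative group consists of all nonzero elements, so |F_{907^3}^*| = 746142643 - 1 = 746142642. (It is cyclic since any finite subgroup of the multiplicative group of a field is cyclic.)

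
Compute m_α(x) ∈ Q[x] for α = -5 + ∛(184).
m_α(x) = x^3 + 15x^2 + 75x - 59

Set β = α + 5 = ∛(184), so β^3 = 184. Then (α + 5)^3 - 184 = 0, i.e. α is a root of g(x) = (x + 5)^3 - 184 = x^3 + 15x^2 + 75x - 59. Since g(x) = h(x + 5) where h(x) = x^3 - 184, and h is irreducible over Q (because 184 is not a perfect cube, so h has no rational root, and a monic cubic with no rational root is irreducible), g is also irreducible (irreducibility is preserved under the substitution x → x + 5). Hence m_α(x) = x^3 + 15x^2 + 75x - 59.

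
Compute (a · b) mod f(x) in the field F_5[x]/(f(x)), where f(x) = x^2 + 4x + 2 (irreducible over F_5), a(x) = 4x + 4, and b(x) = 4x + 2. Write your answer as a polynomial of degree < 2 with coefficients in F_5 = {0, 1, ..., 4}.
a · b ≡ 1 (mod f(x))

Multiply in F_5[x]: a(x)·b(x) = (4x + 4)·(4x + 2) = x^2 + 4x + 3. This has degree ≥ 2, so divide by f(x) over F_5: x^2 + 4x + 3 = (1)·(x^2 + 4x + 2) + (1). Hence a·b ≡ 1 (mod f). (F_5[x]/(f) is a field with 5^2 = 25 elements since f is irreducible of degree 2.)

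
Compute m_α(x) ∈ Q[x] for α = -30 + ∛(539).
m_α(x) = x^3 + 90x^2 + 2700x + 26461

Set β = α + 30 = ∛(539), so β^3 = 539. Then (α + 30)^3 - 539 = 0, i.e. α is a root of g(x) = (x + 30)^3 - 539 = x^3 + 90x^2 + 2700x + 26461. Since g(x) = h(x + 30) where h(x) = x^3 - 539, and h is irreducible over Q (because 539 is not a perfect cube, so h has no rational root, and a monic cubic with no rational root is irreducible), g is also irreducible (irreducibility is preserved under the substitution x → x + 30). Hence m_α(x) = x^3 + 90x^2 + 2700x + 26461.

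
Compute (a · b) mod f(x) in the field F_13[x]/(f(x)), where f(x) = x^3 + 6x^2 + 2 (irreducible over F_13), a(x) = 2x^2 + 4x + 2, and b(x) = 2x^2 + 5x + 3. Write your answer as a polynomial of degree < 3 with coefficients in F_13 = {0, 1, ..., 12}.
a · b ≡ x^2 + x + 5 (mod f(x))

Multiply in F_13[x]: a(x)·b(x) = (2x^2 + 4x + 2)·(2x^2 + 5x + 3) = 4x^4 + 5x^3 + 4x^2 + 9x + 6. This has degree ≥ 3, so divide by f(x) over F_13: 4x^4 + 5x^3 + 4x^2 + 9x + 6 = (4x + 7)·(x^3 + 6x^2 + 2) + (x^2 + x + 5). Hence a·b ≡ x^2 + x + 5 (mod f). (F_13[x]/(f) is a field with 13^3 = 2197 elements since f is irreducible of degree 3.)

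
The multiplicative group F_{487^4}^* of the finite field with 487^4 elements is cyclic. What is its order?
|F_{487^4}^*| = 56249134560

F_{487^4} has 487^4 = 56249134561 elements; its multiplicative group consists of all nonzero elements, so |F_{487^4}^*| = 56249134561 - 1 = 56249134560. (It is cyclic since any finite subgroup of the multiplicative group of a field is cyclic.)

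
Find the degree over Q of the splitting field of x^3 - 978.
[K : Q] = 6

The roots of x^3 - 978 are ∛978, ω∛978, ω^2∛978 where ω = e^(2πi/3) is a primitive cube root of unity, so K = Q(∛978, ω). Now [Q(∛978):Q] = 3 (since 978 is not a perfect cube, x^3 - 978 is irreducible) and [Q(ω):Q] = 2. Both 2 and 3 divide [K:Q], and [K:Q] ≤ 3·2 = 6, so [K:Q] = 6. (Equivalently: Q(∛978) ⊂ R but ω ∉ R, so [K : Q(∛978)] = 2.)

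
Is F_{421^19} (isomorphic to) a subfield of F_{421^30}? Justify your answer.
No: F_{421^19} is not a subfield of F_{421^30}

F_{p^m} embeds in F_{p^n} iff m | n. Here 19 ∤ 30 (since 30 = 1·19 + 11 with remainder 11 ≠ 0), so F_{421^19} is not a subfield of F_{421^30}. Equivalently: if it were, the tower law would give 19 = [F_{421^19}:F_421] dividing [F_{421^30}:F_421] = 30, contradiction.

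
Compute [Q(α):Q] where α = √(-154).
[Q(α):Q] = 2

[Q(α):Q] equals the degree of the minimal polynomial of α. Here α^2 = -154 and x^2 + 154 is irreducible (d = -154 is squarefree, ≠ 1, hence not a square), so deg(m_α) = 2. Thus [Q(α):Q] = 2.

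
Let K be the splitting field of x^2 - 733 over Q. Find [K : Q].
[K : Q] = 2

f(x) = x^2 - 733 factors as (x - √733)(x + √733). The splitting field is K = Q(√733). Since 733 is squarefree and > 1, it is not a perfect square, so x^2 - 733 is irreducible over Q and [Q(√733) : Q] = 2. Hence [K : Q] = 2.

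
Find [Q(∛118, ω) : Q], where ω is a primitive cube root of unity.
[Q(∛118, ω) : Q] = 6

[Q(∛118):Q] = 3 (min poly x^3 - 118, irreducible since 118 is not a perfect cube). [Q(ω):Q] = 2 (min poly x^2 + x + 1). Since Q(∛118) ⊂ R and ω ∉ R, we have ω ∉ Q(∛118), so x^2 + x + 1 remains irreducible over Q(∛118) and [Q(∛118, ω) : Q(∛118)] = 2. By the tower law, [Q(∛118, ω) : Q] = 3 · 2 = 6. (In fact Q(∛118, ω) is the splitting field of x^3 - 118 over Q.)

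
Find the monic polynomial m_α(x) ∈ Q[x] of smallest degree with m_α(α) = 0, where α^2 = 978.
m_α(x) = x^2 - 978

α satisfies α^2 - 978 = 0, so x^2 - 978 annihilates α. Since d = 978 is squarefree and ≠ 1, it is not a perfect square in Q, so x^2 - 978 has no rational root and is therefore irreducible over Q (a degree-2 polynomial over a field is irreducible iff it has no root). Hence m_α(x) = x^2 - 978.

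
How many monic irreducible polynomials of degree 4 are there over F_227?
There are 663796578 monic irreducible polynomials of degree 4 over F_227

Each element of F_{227^4} that lies in no proper subfield is a root of exactly one monic irreducible of degree 4 over F_227, and each such polynomial has 4 distinct roots in F_{227^4}. By Möbius inversion the count is N_227(4) = (1/4) Σ_{d|4} μ(4/d) · 227^d = (1/4)(μ(4)·227^1 + μ(2)·227^2 + μ(1)·227^4) = 2655186312/4 = 663796578.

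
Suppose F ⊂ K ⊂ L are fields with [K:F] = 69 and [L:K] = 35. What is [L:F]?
[L:F] = 2415

The tower law says that for any tower of field extensions F ⊂ K ⊂ L with finite degrees, [L:F] = [L:K] · [K:F]. Here this gives [L:F] = 35 · 69 = 2415.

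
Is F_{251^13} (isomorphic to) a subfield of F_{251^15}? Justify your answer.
No: F_{251^13} is not a subfield of F_{251^15}

F_{p^m} embeds in F_{p^n} iff m | n. Here 13 ∤ 15 (since 15 = 1·13 + 2 with remainder 2 ≠ 0), so F_{251^13} is not a subfield of F_{251^15}. Equivalently: if it were, the tower law would give 13 = [F_{251^13}:F_251] dividing [F_{251^15}:F_251] = 15, contradiction.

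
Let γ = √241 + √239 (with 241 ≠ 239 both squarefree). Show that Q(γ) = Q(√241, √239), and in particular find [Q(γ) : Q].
[Q(γ) : Q] = 4 (equivalently, Q(γ) = Q(√241, √239))

Obviously Q(γ) ⊆ Q(√241, √239), and [Q(√241, √239):Q] = 4 (since 241, 239 are distinct squarefree integers > 1 with 57599 not a perfect square). To show equality we compute the minimal polynomial of γ. From γ = √241 + √239: γ^2 = 241 + 2√(57599) + 239 = 480 + 2√(57599), so γ^2 - 480 = 2√(57599); squaring, (γ^2 - 480)^2 = 4·57599, i.e. γ^4 - 960γ^2 + 230400 - 230396 = 0, i.e. γ^4 - 960γ^2 + 4 = 0. So γ is a root of x^4 - 960x^2 + 4. This polynomial is irreducible over Q: it has no rational root (each ±√241 ± √239 is irrational), and any factorization into two quadratics over Q would force √(57599) ∈ Q (pairing opposite roots) or √241, √239 ∈ Q (other pairings), all impossible. Hence [Q(γ):Q] = 4 = [Q(√241, √239):Q], so Q(γ) = Q(√241, √239).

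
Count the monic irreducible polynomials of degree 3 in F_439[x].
There are 28201360 monic irreducible polynomials of degree 3 over F_439

Each element of F_{439^3} that lies in no proper subfield is a root of exactly one monic irreducible of degree 3 over F_439, and each such polynomial has 3 distinct roots in F_{439^3}. By Möbius inversion the count is N_439(3) = (1/3) Σ_{d|3} μ(3/d) · 439^d = (1/3)(μ(3)·439^1 + μ(1)·439^3) = 84604080/3 = 28201360.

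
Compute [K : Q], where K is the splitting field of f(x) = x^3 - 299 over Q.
[K : Q] = 6

The roots of x^3 - 299 are ∛299, ω∛299, ω^2∛299 where ω = e^(2πi/3) is a primitive cube root of unity, so K = Q(∛299, ω). Now [Q(∛299):Q] = 3 (since 299 is not a perfect cube, x^3 - 299 is irreducible) and [Q(ω):Q] = 2. Both 2 and 3 divide [K:Q], and [K:Q] ≤ 3·2 = 6, so [K:Q] = 6. (Equivalently: Q(∛299) ⊂ R but ω ∉ R, so [K : Q(∛299)] = 2.)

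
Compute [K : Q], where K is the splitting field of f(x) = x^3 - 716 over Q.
[K : Q] = 6

The roots of x^3 - 716 are ∛716, ω∛716, ω^2∛716 where ω = e^(2πi/3) is a primitive cube root of unity, so K = Q(∛716, ω). Now [Q(∛716):Q] = 3 (since 716 is not a perfect cube, x^3 - 716 is irreducible) and [Q(ω):Q] = 2. Both 2 and 3 divide [K:Q], and [K:Q] ≤ 3·2 = 6, so [K:Q] = 6. (Equivalently: Q(∛716) ⊂ R but ω ∉ R, so [K : Q(∛716)] = 2.)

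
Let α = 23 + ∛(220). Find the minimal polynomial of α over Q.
m_α(x) = x^3 - 69x^2 + 1587x - 12387

Set β = α - 23 = ∛(220), so β^3 = 220. Then (α - 23)^3 - 220 = 0, i.e. α is a root of g(x) = (x - 23)^3 - 220 = x^3 - 69x^2 + 1587x - 12387. Since g(x) = h(x - 23) where h(x) = x^3 - 220, and h is irreducible over Q (because 220 is not a perfect cube, so h has no rational root, and a monic cubic with no rational root is irreducible), g is also irreducible (irreducibility is preserved under the substitution x → x - 23). Hence m_α(x) = x^3 - 69x^2 + 1587x - 12387.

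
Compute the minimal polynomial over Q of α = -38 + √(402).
m_α(x) = x^2 + 76x + 1042

From α + 38 = √(402), squaring gives (α + 38)^2 = 402, i.e. α^2 + 76α + 1444 = 402, so α^2 + 76α + 1042 = 0. The discriminant of x^2 + 76x + 1042 is (76)^2 - 4·(1042) = 5776 - 4168 = 1608, and 4·(402) is not a perfect square in Q since 402 is squarefree and ≠ 1. Hence x^2 + 76x + 1042 is irreducible over Q and is the minimal polynomial of α.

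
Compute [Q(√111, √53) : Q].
[Q(√111, √53) : Q] = 4

[Q(√111):Q] = 2 (min poly x^2 - 111, irreducible since 111 is squarefree > 1). For the top step, suppose √53 ∈ Q(√111), say √53 = c + d√111 with c, d ∈ Q. Squaring: 53 = c^2 + 111d^2 + 2cd√111. Since √111 ∉ Q this forces 2cd = 0. If d = 0 then √53 = c ∈ Q, contradicting 53 squarefree > 1. If c = 0 then 53 = 111d^2, so 111·53 = (111d)^2 is a perfect square in Q — but 111·53 = 5883 is not a perfect square (since 111 and 53 are distinct squarefree integers). Contradiction. Hence √53 ∉ Q(√111), so x^2 - 53 stays irreducible over Q(√111) and [Q(√111, √53) : Q(√111)] = 2. By the tower law, [Q(√111, √53) : Q] = 2 · 2 = 4.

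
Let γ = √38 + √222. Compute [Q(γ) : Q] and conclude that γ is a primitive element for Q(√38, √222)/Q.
[Q(γ) : Q] = 4 (equivalently, Q(γ) = Q(√38, √222))

Obviously Q(γ) ⊆ Q(√38, √222), and [Q(√38, √222):Q] = 4 (since 38, 222 are distinct squarefree integers > 1 with 8436 not a perfect square). To show equality we compute the minimal polynomial of γ. From γ = √38 + √222: γ^2 = 38 + 2√(8436) + 222 = 260 + 2√(8436), so γ^2 - 260 = 2√(8436); squaring, (γ^2 - 260)^2 = 4·8436, i.e. γ^4 - 520γ^2 + 67600 - 33744 = 0, i.e. γ^4 - 520γ^2 + 33856 = 0. So γ is a root of x^4 - 520x^2 + 33856. This polynomial is irreducible over Q: it has no rational root (each ±√38 ± √222 is irrational), and any factorization into two quadratics over Q would force √(8436) ∈ Q (pairing opposite roots) or √38, √222 ∈ Q (other pairings), all impossible. Hence [Q(γ):Q] = 4 = [Q(√38, √222):Q], so Q(γ) = Q(√38, √222).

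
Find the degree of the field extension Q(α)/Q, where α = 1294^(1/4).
[Q(α):Q] = 4

α is a root of x^4 - 1294. By Eisenstein's criterion at the prime p = 2 (which divides the constant term 1294 but p^2 = 4 does not, since 1294 is squarefree), x^4 - 1294 is irreducible over Q. Hence [Q(α):Q] = 4.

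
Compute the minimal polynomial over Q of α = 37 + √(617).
m_α(x) = x^2 - 74x + 752

From α - 37 = √(617), squaring gives (α - 37)^2 = 617, i.e. α^2 - 74α + 1369 = 617, so α^2 - 74α + 752 = 0. The discriminant of x^2 - 74x + 752 is (-74)^2 - 4·(752) = 5476 - 3008 = 2468, and 4·(617) is not a perfect square in Q since 617 is squarefree and ≠ 1. Hence x^2 - 74x + 752 is irreducible over Q and is the minimal polynomial of α.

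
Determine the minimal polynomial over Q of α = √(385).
m_α(x) = x^2 - 385

α satisfies α^2 - 385 = 0, so x^2 - 385 annihilates α. Since d = 385 is squarefree and ≠ 1, it is not a perfect square in Q, so x^2 - 385 has no rational root and is therefore irreducible over Q (a degree-2 polynomial over a field is irreducible iff it has no root). Hence m_α(x) = x^2 - 385.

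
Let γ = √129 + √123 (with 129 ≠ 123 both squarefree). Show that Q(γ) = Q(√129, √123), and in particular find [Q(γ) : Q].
[Q(γ) : Q] = 4 (equivalently, Q(γ) = Q(√129, √123))

Obviously Q(γ) ⊆ Q(√129, √123), and [Q(√129, √123):Q] = 4 (since 129, 123 are distinct squarefree integers > 1 with 15867 not a perfect square). To show equality we compute the minimal polynomial of γ. From γ = √129 + √123: γ^2 = 129 + 2√(15867) + 123 = 252 + 2√(15867), so γ^2 - 252 = 2√(15867); squaring, (γ^2 - 252)^2 = 4·15867, i.e. γ^4 - 504γ^2 + 63504 - 63468 = 0, i.e. γ^4 - 504γ^2 + 36 = 0. So γ is a root of x^4 - 504x^2 + 36. This polynomial is irreducible over Q: it has no rational root (each ±√129 ± √123 is irrational), and any factorization into two quadratics over Q would force √(15867) ∈ Q (pairing opposite roots) or √129, √123 ∈ Q (other pairings), all impossible. Hence [Q(γ):Q] = 4 = [Q(√129, √123):Q], so Q(γ) = Q(√129, √123).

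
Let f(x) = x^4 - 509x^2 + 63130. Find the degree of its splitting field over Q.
[K : Q] = 4

Solving the quadratic in x^2: x^2 = (509 ± √(509^2 - 4·63130))/2 = (509 ± √6561)/2 = (509 ± 81)/2, giving x^2 = 214 or x^2 = 295. So f(x) = (x^2 - 214)(x^2 - 295) and the roots of f are ±√214, ±√295. Hence the splitting field is K = Q(√214, √295). Since 214 and 295 are distinct squarefree integers > 1, their product 63130 is not a perfect square, so √295 ∉ Q(√214). By the tower law [K:Q] = [Q(√214,√295):Q(√214)] · [Q(√214):Q] = 2 · 2 = 4.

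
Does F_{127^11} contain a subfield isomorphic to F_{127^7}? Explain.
No: F_{127^7} is not a subfield of F_{127^11}

F_{p^m} embeds in F_{p^n} iff m | n. Here 7 ∤ 11 (since 11 = 1·7 + 4 with remainder 4 ≠ 0), so F_{127^7} is not a subfield of F_{127^11}. Equivalently: if it were, the tower law would give 7 = [F_{127^7}:F_127] dividing [F_{127^11}:F_127] = 11, contradiction.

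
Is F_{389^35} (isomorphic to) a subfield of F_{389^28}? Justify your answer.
No: F_{389^35} is not a subfield of F_{389^28}

F_{p^m} embeds in F_{p^n} iff m | n. Here 35 ∤ 28 (since 28 = 0·35 + 28 with remainder 28 ≠ 0), so F_{389^35} is not a subfield of F_{389^28}. Equivalently: if it were, the tower law would give 35 = [F_{389^35}:F_389] dividing [F_{389^28}:F_389] = 28, contradiction.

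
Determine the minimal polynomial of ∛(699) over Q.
m_α(x) = x^3 - 699

α satisfies α^3 = 699, so x^3 - 699 annihilates α. By the rational root test, a rational root p/q (in lowest terms) of x^3 - 699 would satisfy p^3 = 699 q^3, forcing q = 1 and p^3 = 699; but 699 is not a perfect cube, contradiction. A monic cubic over Q with no rational root is irreducible (any nontrivial factorization would include a linear factor). Hence x^3 - 699 is the minimal polynomial of α, and in particular [Q(α):Q] = 3.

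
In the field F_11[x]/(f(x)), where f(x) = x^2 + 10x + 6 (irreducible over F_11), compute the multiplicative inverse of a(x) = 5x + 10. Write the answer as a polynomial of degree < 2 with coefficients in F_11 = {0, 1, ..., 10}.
a(x)^(-1) ≡ 2x + 5 (mod f(x))

Since f is irreducible over F_11, F_11[x]/(f) is a field and a(x) ≠ 0 has an inverse. Apply the extended Euclidean algorithm to f(x) and a(x) in F_11[x]: f(x) = (9x + 6)·a(x) + (1). The last nonzero remainder is the constant 1 = gcd(f, a) in F_11. Back-substituting through the division chain expresses 1 = s(x)·a(x) + t(x)·f(x) with s(x) ≡ 2x + 5 (mod f), so a(x)^(-1) ≡ s(x) = 2x + 5 (mod f). Check: (5x + 10)·(2x + 5) = 10x^2 + x + 6 ≡ 1 (mod x^2 + 10x + 6).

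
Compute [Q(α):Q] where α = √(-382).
[Q(α):Q] = 2

[Q(α):Q] equals the degree of the minimal polynomial of α. Here α^2 = -382 and x^2 + 382 is irreducible (d = -382 is squarefree, ≠ 1, hence not a square), so deg(m_α) = 2. Thus [Q(α):Q] = 2.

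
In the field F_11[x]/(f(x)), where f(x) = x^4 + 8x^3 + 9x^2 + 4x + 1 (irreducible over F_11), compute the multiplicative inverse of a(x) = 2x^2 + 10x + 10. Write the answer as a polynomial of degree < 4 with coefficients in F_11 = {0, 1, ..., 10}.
a(x)^(-1) ≡ 5x^2 + 4x (mod f(x))

Since f is irreducible over F_11, F_11[x]/(f) is a field and a(x) ≠ 0 has an inverse. Apply the extended Euclidean algorithm to f(x) and a(x) in F_11[x]: f(x) = (6x^2 + 7x)·a(x) + (1). The last nonzero remainder is the constant 1 = gcd(f, a) in F_11. Back-substituting through the division chain expresses 1 = s(x)·a(x) + t(x)·f(x) with s(x) ≡ 5x^2 + 4x (mod f), so a(x)^(-1) ≡ s(x) = 5x^2 + 4x (mod f). Check: (2x^2 + 10x + 10)·(5x^2 + 4x) = 10x^4 + 3x^3 + 2x^2 + 7x ≡ 1 (mod x^4 + 8x^3 + 9x^2 + 4x + 1).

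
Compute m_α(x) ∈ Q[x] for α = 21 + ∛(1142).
m_α(x) = x^3 - 63x^2 + 1323x - 10403

Set β = α - 21 = ∛(1142), so β^3 = 1142. Then (α - 21)^3 - 1142 = 0, i.e. α is a root of g(x) = (x - 21)^3 - 1142 = x^3 - 63x^2 + 1323x - 10403. Since g(x) = h(x - 21) where h(x) = x^3 - 1142, and h is irreducible over Q (because 1142 is not a perfect cube, so h has no rational root, and a monic cubic with no rational root is irreducible), g is also irreducible (irreducibility is preserved under the substitution x → x - 21). Hence m_α(x) = x^3 - 63x^2 + 1323x - 10403.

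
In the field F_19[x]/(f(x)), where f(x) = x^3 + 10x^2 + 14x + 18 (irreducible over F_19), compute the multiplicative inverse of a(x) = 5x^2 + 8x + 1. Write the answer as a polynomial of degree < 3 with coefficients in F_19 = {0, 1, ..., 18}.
a(x)^(-1) ≡ 6x^2 + 16x + 2 (mod f(x))

Since f is irreducible over F_19, F_19[x]/(f) is a field and a(x) ≠ 0 has an inverse. Apply the extended Euclidean algorithm to f(x) and a(x) in F_19[x]: f(x) = (4x + 7)·a(x) + (11x + 11);  a(x) = (16x + 2)·(11x + 11) + (17). The last nonzero remainder is the constant 17 = gcd(f, a) in F_19. Back-substituting through the division chain expresses 17 = s(x)·a(x) + t(x)·f(x) with s(x) ≡ 7x^2 + 6x + 15 (mod f), so (7x^2 + 6x + 15)·a(x) ≡ 17 (mod f). Multiplying by 17^(-1) ≡ 9 in F_19 gives a(x)^(-1) ≡ 9·(7x^2 + 6x + 15) ≡ 6x^2 + 16x + 2 (mod f). Check: (5x^2 + 8x + 1)·(6x^2 + 16x + 2) = 11x^4 + 14x^3 + 11x^2 + 13x + 2 ≡ 1 (mod x^3 + 10x^2 + 14x + 18).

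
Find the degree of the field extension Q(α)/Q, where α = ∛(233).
[Q(α):Q] = 3

The minimal polynomial of α is x^3 - 233, irreducible over Q since 233 is not a perfect cube (so x^3 - 233 has no rational root). Hence [Q(α):Q] = deg(m_α) = 3.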